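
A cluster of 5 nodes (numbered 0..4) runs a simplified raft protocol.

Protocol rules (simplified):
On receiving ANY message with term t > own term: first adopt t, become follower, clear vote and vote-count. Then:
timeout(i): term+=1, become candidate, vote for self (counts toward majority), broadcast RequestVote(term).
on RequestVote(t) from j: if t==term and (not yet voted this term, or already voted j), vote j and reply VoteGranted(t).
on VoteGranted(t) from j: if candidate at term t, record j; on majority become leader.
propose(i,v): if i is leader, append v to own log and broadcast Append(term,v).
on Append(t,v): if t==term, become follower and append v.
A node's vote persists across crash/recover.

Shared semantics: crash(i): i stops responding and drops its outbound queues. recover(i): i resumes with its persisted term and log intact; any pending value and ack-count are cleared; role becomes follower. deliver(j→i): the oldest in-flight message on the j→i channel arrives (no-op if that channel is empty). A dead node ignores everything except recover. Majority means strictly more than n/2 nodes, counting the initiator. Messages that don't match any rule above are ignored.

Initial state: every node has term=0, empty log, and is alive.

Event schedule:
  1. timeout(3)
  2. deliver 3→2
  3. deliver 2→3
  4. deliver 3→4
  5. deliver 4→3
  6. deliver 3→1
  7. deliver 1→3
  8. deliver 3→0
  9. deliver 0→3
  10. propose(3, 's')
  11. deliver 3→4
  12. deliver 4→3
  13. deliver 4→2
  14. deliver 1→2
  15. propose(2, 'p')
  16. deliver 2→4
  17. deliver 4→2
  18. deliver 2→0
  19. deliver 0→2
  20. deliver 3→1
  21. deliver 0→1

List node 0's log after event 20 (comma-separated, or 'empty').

empty

step 1 timeout(3): 3={cand,t=1,log=-}
step 2 deliver 3→2: 2={foll,t=1,log=-}
step 3 deliver 2→3: —
step 4 deliver 3→4: 4={foll,t=1,log=-}
step 5 deliver 4→3: 3={lead,t=1,log=-}
step 6 deliver 3→1: 1={foll,t=1,log=-}
step 7 deliver 1→3: —
step 8 deliver 3→0: 0={foll,t=1,log=-}
step 9 deliver 0→3: —
step 10 propose(3,'s'): 3={lead,t=1,log=s}
step 11 deliver 3→4: 4={foll,t=1,log=s}
step 12 deliver 4→3: —
step 13 deliver 4→2: —
step 14 deliver 1→2: —
step 15 propose(2,'p'): —
step 16 deliver 2→4: —
step 17 deliver 4→2: —
step 18 deliver 2→0: —
step 19 deliver 0→2: —
step 20 deliver 3→1: 1={foll,t=1,log=s}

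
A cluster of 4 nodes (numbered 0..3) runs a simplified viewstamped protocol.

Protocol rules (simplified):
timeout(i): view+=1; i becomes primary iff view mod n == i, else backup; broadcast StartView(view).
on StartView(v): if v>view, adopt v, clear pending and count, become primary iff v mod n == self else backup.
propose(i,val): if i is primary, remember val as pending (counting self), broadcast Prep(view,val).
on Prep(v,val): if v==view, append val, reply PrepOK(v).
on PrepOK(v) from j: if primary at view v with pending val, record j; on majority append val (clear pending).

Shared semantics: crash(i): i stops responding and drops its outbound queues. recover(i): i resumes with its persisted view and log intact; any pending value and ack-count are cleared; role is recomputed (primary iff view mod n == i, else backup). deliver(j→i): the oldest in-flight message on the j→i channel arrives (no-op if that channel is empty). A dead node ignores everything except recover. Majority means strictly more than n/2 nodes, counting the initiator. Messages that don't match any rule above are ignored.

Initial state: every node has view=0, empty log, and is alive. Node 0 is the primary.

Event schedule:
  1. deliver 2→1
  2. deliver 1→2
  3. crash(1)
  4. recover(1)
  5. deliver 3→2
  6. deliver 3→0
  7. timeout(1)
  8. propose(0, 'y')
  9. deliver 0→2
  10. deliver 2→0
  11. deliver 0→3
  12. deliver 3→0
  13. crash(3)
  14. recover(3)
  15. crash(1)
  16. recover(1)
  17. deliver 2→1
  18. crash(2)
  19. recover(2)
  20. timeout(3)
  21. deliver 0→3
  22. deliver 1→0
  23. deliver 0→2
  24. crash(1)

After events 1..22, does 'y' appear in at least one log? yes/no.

yes

after 1 — deliver 2→1: ·
after 2 — deliver 1→2: ·
after 3 — crash(1): n1:✗back/v0/[-]
after 4 — recover(1): n1:back/v0/[-]
after 5 — deliver 3→2: ·
after 6 — deliver 3→0: ·
after 7 — timeout(1): n1:prim/v1/[-]
after 8 — propose(0,'y'): ·
after 9 — deliver 0→2: n2:back/v0/[y]
after 10 — deliver 2→0: ·
after 11 — deliver 0→3: n3:back/v0/[y]
after 12 — deliver 3→0: n0:prim/v0/[y]
after 13 — crash(3): n3:✗back/v0/[y]
after 14 — recover(3): n3:back/v0/[y]
after 15 — crash(1): n1:✗prim/v1/[-]
after 16 — recover(1): n1:prim/v1/[-]
after 17 — deliver 2→1: ·
after 18 — crash(2): n2:✗back/v0/[y]
after 19 — recover(2): n2:back/v0/[y]
after 20 — timeout(3): n3:back/v1/[y]
after 21 — deliver 0→3: ·
after 22 — deliver 1→0: ·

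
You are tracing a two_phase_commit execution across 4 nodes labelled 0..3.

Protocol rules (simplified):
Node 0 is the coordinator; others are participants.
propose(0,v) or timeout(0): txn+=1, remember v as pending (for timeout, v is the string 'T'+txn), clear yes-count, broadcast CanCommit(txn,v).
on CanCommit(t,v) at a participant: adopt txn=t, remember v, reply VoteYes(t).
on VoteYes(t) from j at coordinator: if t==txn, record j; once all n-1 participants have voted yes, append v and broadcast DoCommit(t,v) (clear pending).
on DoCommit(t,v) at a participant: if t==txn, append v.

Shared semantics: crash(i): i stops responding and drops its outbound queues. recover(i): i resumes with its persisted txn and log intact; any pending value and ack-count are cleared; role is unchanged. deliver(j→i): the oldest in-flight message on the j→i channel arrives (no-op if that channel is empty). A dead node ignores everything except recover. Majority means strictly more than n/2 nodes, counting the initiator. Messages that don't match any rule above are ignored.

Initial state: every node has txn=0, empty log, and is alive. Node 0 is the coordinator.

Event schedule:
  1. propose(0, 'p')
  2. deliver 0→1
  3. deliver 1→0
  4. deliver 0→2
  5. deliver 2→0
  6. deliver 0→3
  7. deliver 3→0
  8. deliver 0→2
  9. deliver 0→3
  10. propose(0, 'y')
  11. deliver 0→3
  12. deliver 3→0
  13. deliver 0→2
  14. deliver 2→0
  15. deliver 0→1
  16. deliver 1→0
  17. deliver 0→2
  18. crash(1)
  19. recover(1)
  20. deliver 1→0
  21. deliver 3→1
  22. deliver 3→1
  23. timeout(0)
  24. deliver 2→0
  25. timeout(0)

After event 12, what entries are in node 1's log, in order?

e1 propose(0,'p'): 0[coor,t=1,-]
e2 deliver 0→1: 1[part,t=1,-]
e3 deliver 1→0: ·
e4 deliver 0→2: 2[part,t=1,-]
e5 deliver 2→0: ·
e6 deliver 0→3: 3[part,t=1,-]
e7 deliver 3→0: 0[coor,t=1,p]
e8 deliver 0→2: 2[part,t=1,p]
e9 deliver 0→3: 3[part,t=1,p]
e10 propose(0,'y'): 0[coor,t=2,p]
e11 deliver 0→3: 3[part,t=2,p]
e12 deliver 3→0: ·

empty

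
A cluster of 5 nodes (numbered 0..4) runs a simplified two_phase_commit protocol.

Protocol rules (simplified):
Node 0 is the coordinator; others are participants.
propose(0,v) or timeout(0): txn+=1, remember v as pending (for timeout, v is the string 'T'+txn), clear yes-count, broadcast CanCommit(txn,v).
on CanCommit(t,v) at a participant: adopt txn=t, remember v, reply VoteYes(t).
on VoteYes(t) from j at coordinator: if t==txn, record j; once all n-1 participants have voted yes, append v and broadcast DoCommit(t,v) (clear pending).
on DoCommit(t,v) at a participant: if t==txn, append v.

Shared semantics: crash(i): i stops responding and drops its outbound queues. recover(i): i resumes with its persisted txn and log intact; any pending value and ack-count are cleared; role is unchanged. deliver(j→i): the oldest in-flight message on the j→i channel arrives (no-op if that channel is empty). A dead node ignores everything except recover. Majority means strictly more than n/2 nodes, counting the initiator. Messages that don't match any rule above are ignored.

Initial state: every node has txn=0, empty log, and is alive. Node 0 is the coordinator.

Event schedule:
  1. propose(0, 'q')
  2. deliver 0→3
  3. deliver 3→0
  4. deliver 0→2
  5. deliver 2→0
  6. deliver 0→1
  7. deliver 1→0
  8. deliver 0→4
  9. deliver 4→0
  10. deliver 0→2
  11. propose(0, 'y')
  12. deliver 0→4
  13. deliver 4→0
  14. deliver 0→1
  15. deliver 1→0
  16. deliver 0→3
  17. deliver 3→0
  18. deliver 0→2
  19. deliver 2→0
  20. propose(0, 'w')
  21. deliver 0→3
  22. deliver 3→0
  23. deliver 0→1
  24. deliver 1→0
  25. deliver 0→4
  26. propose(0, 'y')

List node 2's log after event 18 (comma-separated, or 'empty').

q

step 1 propose(0,'q'): 0={coor,t=1,log=-}
step 2 deliver 0→3: 3={part,t=1,log=-}
step 3 deliver 3→0: —
step 4 deliver 0→2: 2={part,t=1,log=-}
step 5 deliver 2→0: —
step 6 deliver 0→1: 1={part,t=1,log=-}
step 7 deliver 1→0: —
step 8 deliver 0→4: 4={part,t=1,log=-}
step 9 deliver 4→0: 0={coor,t=1,log=q}
step 10 deliver 0→2: 2={part,t=1,log=q}
step 11 propose(0,'y'): 0={coor,t=2,log=q}
step 12 deliver 0→4: 4={part,t=1,log=q}
step 13 deliver 4→0: —
step 14 deliver 0→1: 1={part,t=1,log=q}
step 15 deliver 1→0: —
step 16 deliver 0→3: 3={part,t=1,log=q}
step 17 deliver 3→0: —
step 18 deliver 0→2: 2={part,t=2,log=q}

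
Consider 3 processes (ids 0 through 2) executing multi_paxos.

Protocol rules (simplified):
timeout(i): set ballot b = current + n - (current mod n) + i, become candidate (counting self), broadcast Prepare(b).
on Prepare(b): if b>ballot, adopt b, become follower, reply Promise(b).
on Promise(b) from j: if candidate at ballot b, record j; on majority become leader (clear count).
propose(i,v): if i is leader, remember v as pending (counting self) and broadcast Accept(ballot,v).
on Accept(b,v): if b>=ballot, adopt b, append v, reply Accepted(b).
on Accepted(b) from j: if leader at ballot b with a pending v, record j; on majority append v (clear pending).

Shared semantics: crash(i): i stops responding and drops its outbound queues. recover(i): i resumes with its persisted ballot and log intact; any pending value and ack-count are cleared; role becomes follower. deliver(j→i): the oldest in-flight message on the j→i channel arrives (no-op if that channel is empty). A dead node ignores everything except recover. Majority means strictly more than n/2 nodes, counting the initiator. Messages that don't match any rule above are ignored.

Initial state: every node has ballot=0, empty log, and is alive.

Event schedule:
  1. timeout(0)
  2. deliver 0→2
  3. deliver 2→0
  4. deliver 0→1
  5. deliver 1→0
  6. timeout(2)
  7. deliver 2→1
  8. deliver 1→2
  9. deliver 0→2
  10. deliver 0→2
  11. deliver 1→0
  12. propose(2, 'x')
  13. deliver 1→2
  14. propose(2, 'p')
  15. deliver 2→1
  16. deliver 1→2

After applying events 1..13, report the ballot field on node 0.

1. timeout(0):  <0:cand b3 ->
2. deliver 0→2:  <2:foll b3 ->
3. deliver 2→0:  <0:lead b3 ->
4. deliver 0→1:  <1:foll b3 ->
5. deliver 1→0:  nop
6. timeout(2):  <2:cand b8 ->
7. deliver 2→1:  <1:foll b8 ->
8. deliver 1→2:  <2:lead b8 ->
9. deliver 0→2:  nop
10. deliver 0→2:  nop
11. deliver 1→0:  nop
12. propose(2,'x'):  nop
13. deliver 1→2:  nop

3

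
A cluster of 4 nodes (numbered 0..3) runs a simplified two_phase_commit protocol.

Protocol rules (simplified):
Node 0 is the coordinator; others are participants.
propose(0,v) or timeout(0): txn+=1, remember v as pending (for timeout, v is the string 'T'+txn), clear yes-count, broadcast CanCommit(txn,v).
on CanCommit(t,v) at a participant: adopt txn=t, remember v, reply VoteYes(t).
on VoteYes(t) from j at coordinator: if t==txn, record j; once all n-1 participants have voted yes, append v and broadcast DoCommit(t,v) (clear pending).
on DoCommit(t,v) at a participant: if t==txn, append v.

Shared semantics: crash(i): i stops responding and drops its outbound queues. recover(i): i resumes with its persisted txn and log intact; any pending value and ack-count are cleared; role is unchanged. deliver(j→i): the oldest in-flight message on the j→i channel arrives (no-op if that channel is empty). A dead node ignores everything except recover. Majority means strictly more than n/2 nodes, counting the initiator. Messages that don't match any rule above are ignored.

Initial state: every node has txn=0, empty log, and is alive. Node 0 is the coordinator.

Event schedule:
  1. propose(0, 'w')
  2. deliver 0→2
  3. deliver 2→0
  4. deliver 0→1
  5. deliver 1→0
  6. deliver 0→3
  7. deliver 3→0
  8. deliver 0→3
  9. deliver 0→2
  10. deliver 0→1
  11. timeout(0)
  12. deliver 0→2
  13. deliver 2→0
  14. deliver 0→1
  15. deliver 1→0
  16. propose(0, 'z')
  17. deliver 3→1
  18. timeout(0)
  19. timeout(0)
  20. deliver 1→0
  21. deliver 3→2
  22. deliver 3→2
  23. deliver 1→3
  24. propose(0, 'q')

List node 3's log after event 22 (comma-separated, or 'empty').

w

1. propose(0,'w'):  <0:coor t1 ->
2. deliver 0→2:  <2:part t1 ->
3. deliver 2→0:  nop
4. deliver 0→1:  <1:part t1 ->
5. deliver 1→0:  nop
6. deliver 0→3:  <3:part t1 ->
7. deliver 3→0:  <0:coor t1 w>
8. deliver 0→3:  <3:part t1 w>
9. deliver 0→2:  <2:part t1 w>
10. deliver 0→1:  <1:part t1 w>
11. timeout(0):  <0:coor t2 w>
12. deliver 0→2:  <2:part t2 w>
13. deliver 2→0:  nop
14. deliver 0→1:  <1:part t2 w>
15. deliver 1→0:  nop
16. propose(0,'z'):  <0:coor t3 w>
17. deliver 3→1:  nop
18. timeout(0):  <0:coor t4 w>
19. timeout(0):  <0:coor t5 w>
20. deliver 1→0:  nop
21. deliver 3→2:  nop
22. deliver 3→2:  nop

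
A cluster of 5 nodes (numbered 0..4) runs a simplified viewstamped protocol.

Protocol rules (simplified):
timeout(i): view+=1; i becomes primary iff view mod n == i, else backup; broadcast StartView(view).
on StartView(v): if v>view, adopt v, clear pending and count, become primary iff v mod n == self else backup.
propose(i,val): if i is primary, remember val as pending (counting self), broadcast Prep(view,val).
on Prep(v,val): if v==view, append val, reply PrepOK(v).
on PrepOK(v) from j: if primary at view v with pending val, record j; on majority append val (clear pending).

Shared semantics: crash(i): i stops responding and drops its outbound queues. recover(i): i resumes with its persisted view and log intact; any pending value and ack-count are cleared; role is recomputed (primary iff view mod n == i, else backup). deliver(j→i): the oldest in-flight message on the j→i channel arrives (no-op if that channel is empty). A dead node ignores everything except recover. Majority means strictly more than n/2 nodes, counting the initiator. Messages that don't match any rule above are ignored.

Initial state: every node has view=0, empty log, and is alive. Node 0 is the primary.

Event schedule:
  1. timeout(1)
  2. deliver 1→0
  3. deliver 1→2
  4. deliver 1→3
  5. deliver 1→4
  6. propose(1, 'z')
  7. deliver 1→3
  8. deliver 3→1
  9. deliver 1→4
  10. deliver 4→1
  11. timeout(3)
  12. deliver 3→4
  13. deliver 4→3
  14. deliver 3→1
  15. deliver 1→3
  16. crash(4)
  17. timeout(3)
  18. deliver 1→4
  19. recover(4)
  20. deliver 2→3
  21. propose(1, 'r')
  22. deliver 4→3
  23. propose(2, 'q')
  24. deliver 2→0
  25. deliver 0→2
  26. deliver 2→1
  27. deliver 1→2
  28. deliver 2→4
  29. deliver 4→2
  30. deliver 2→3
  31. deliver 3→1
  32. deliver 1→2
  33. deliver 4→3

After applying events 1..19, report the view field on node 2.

e1 timeout(1): 1[prim,v=1,-]
e2 deliver 1→0: 0[back,v=1,-]
e3 deliver 1→2: 2[back,v=1,-]
e4 deliver 1→3: 3[back,v=1,-]
e5 deliver 1→4: 4[back,v=1,-]
e6 propose(1,'z'): ·
e7 deliver 1→3: 3[back,v=1,z]
e8 deliver 3→1: ·
e9 deliver 1→4: 4[back,v=1,z]
e10 deliver 4→1: 1[prim,v=1,z]
e11 timeout(3): 3[back,v=2,z]
e12 deliver 3→4: 4[back,v=2,z]
e13 deliver 4→3: ·
e14 deliver 3→1: 1[back,v=2,z]
e15 deliver 1→3: ·
e16 crash(4): 4[✗back,v=2,z]
e17 timeout(3): 3[prim,v=3,z]
e18 deliver 1→4: ·
e19 recover(4): 4[back,v=2,z]

1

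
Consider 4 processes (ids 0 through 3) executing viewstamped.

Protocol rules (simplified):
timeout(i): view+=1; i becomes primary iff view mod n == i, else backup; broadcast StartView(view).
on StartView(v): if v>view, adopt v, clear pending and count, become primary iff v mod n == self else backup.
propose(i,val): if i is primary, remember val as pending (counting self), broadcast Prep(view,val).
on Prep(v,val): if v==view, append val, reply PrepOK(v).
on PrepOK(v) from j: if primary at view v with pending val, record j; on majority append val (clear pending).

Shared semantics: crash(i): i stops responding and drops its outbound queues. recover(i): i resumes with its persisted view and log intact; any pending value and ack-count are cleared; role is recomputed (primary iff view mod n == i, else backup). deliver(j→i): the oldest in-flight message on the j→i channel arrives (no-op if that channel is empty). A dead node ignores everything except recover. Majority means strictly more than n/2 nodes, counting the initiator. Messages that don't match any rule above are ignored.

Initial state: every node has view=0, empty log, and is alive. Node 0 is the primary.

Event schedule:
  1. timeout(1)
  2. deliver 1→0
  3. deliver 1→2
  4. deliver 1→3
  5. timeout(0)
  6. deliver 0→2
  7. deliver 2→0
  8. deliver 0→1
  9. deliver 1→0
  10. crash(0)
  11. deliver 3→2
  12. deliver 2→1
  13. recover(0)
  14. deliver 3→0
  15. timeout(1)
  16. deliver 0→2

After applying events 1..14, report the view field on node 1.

step 1 timeout(1): 1={prim,v=1,log=-}
step 2 deliver 1→0: 0={back,v=1,log=-}
step 3 deliver 1→2: 2={back,v=1,log=-}
step 4 deliver 1→3: 3={back,v=1,log=-}
step 5 timeout(0): 0={back,v=2,log=-}
step 6 deliver 0→2: 2={prim,v=2,log=-}
step 7 deliver 2→0: —
step 8 deliver 0→1: 1={back,v=2,log=-}
step 9 deliver 1→0: —
step 10 crash(0): 0={✗back,v=2,log=-}
step 11 deliver 3→2: —
step 12 deliver 2→1: —
step 13 recover(0): 0={back,v=2,log=-}
step 14 deliver 3→0: —

2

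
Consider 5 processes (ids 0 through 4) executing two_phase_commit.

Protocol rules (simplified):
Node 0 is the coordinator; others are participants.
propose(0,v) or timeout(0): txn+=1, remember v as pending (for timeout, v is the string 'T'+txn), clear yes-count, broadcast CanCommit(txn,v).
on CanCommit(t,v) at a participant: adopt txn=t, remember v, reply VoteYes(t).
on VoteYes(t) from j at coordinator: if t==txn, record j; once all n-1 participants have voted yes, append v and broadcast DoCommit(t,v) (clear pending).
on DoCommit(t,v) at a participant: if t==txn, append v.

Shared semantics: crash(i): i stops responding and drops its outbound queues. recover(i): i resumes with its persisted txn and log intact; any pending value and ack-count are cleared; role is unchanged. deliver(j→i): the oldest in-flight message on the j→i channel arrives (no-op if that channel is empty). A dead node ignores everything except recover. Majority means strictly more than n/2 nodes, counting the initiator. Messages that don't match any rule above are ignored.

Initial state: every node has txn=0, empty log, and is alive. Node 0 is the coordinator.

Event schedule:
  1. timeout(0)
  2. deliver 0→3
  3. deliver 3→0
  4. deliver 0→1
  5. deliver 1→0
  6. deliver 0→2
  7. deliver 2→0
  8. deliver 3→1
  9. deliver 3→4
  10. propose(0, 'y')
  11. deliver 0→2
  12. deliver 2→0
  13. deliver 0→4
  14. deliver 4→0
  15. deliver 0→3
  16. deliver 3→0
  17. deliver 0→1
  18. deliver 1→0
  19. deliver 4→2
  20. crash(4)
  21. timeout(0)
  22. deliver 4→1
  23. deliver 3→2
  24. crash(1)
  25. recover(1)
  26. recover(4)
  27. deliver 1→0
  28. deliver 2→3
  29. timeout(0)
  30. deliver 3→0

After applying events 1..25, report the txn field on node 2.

2

after 1 — timeout(0): n0:coor/t1/[-]
after 2 — deliver 0→3: n3:part/t1/[-]
after 3 — deliver 3→0: ·
after 4 — deliver 0→1: n1:part/t1/[-]
after 5 — deliver 1→0: ·
after 6 — deliver 0→2: n2:part/t1/[-]
after 7 — deliver 2→0: ·
after 8 — deliver 3→1: ·
after 9 — deliver 3→4: ·
after 10 — propose(0,'y'): n0:coor/t2/[-]
after 11 — deliver 0→2: n2:part/t2/[-]
after 12 — deliver 2→0: ·
after 13 — deliver 0→4: n4:part/t1/[-]
after 14 — deliver 4→0: ·
after 15 — deliver 0→3: n3:part/t2/[-]
after 16 — deliver 3→0: ·
after 17 — deliver 0→1: n1:part/t2/[-]
after 18 — deliver 1→0: ·
after 19 — deliver 4→2: ·
after 20 — crash(4): n4:✗part/t1/[-]
after 21 — timeout(0): n0:coor/t3/[-]
after 22 — deliver 4→1: ·
after 23 — deliver 3→2: ·
after 24 — crash(1): n1:✗part/t2/[-]
after 25 — recover(1): n1:part/t2/[-]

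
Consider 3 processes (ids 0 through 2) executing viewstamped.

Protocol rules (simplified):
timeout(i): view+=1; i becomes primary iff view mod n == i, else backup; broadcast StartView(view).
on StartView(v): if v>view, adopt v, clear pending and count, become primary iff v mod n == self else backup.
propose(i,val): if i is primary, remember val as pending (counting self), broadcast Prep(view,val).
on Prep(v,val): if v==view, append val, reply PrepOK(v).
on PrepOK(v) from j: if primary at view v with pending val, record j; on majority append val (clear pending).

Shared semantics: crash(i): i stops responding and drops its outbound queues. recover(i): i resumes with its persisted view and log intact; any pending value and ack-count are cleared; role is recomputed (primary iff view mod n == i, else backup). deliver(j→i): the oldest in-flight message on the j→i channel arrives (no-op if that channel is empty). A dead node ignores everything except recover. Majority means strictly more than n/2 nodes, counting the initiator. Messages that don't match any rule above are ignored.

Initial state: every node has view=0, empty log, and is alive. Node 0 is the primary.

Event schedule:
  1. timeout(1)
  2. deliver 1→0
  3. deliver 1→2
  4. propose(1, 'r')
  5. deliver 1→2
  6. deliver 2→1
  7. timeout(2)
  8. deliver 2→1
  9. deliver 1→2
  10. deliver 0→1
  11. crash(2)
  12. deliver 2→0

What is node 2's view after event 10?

after 1 — timeout(1): n1:prim/v1/[-]
after 2 — deliver 1→0: n0:back/v1/[-]
after 3 — deliver 1→2: n2:back/v1/[-]
after 4 — propose(1,'r'): ·
after 5 — deliver 1→2: n2:back/v1/[r]
after 6 — deliver 2→1: n1:prim/v1/[r]
after 7 — timeout(2): n2:prim/v2/[r]
after 8 — deliver 2→1: n1:back/v2/[r]
after 9 — deliver 1→2: ·
after 10 — deliver 0→1: ·

2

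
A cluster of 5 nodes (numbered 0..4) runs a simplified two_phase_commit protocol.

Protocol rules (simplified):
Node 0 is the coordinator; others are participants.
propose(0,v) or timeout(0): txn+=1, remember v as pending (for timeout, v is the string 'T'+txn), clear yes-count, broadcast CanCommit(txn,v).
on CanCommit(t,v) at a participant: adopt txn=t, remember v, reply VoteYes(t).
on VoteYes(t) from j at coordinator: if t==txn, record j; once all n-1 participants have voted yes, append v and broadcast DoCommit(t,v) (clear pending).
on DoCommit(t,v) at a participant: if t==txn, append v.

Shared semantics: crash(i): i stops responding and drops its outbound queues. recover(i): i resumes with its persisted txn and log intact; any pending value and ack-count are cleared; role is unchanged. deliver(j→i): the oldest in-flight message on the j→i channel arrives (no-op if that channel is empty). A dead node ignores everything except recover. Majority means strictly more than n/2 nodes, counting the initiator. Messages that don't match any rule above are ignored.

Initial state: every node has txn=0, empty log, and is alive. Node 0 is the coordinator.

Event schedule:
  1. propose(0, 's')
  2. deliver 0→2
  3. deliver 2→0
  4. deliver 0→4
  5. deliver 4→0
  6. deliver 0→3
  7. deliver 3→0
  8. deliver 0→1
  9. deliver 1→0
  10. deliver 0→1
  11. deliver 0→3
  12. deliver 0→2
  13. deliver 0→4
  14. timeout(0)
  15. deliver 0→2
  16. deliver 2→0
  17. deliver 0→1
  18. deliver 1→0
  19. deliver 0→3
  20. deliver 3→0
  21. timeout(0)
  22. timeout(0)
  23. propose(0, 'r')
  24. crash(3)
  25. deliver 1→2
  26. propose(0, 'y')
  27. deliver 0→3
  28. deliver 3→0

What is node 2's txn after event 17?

2

step 1 propose(0,'s'): 0={coor,t=1,log=-}
step 2 deliver 0→2: 2={part,t=1,log=-}
step 3 deliver 2→0: —
step 4 deliver 0→4: 4={part,t=1,log=-}
step 5 deliver 4→0: —
step 6 deliver 0→3: 3={part,t=1,log=-}
step 7 deliver 3→0: —
step 8 deliver 0→1: 1={part,t=1,log=-}
step 9 deliver 1→0: 0={coor,t=1,log=s}
step 10 deliver 0→1: 1={part,t=1,log=s}
step 11 deliver 0→3: 3={part,t=1,log=s}
step 12 deliver 0→2: 2={part,t=1,log=s}
step 13 deliver 0→4: 4={part,t=1,log=s}
step 14 timeout(0): 0={coor,t=2,log=s}
step 15 deliver 0→2: 2={part,t=2,log=s}
step 16 deliver 2→0: —
step 17 deliver 0→1: 1={part,t=2,log=s}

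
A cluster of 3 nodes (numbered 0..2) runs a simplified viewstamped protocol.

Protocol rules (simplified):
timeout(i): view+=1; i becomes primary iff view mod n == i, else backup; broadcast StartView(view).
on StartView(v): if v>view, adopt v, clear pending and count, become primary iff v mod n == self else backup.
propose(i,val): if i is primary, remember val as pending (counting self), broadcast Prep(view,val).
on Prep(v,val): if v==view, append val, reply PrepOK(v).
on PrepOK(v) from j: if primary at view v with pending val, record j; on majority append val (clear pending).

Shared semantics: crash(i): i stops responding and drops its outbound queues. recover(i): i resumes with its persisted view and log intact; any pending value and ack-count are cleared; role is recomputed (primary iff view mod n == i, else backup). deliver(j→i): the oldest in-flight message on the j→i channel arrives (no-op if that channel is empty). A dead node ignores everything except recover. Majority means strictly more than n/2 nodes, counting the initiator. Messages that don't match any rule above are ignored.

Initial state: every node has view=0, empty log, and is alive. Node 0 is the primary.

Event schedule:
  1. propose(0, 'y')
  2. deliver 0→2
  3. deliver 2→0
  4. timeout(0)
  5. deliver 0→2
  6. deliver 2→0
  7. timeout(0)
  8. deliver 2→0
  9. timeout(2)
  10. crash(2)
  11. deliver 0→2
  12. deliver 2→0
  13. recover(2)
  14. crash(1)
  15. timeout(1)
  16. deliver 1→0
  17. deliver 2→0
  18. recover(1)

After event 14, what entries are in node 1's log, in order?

empty

step 1 propose(0,'y'): —
step 2 deliver 0→2: 2={back,v=0,log=y}
step 3 deliver 2→0: 0={prim,v=0,log=y}
step 4 timeout(0): 0={back,v=1,log=y}
step 5 deliver 0→2: 2={back,v=1,log=y}
step 6 deliver 2→0: —
step 7 timeout(0): 0={back,v=2,log=y}
step 8 deliver 2→0: —
step 9 timeout(2): 2={prim,v=2,log=y}
step 10 crash(2): 2={✗prim,v=2,log=y}
step 11 deliver 0→2: —
step 12 deliver 2→0: —
step 13 recover(2): 2={prim,v=2,log=y}
step 14 crash(1): 1={✗back,v=0,log=-}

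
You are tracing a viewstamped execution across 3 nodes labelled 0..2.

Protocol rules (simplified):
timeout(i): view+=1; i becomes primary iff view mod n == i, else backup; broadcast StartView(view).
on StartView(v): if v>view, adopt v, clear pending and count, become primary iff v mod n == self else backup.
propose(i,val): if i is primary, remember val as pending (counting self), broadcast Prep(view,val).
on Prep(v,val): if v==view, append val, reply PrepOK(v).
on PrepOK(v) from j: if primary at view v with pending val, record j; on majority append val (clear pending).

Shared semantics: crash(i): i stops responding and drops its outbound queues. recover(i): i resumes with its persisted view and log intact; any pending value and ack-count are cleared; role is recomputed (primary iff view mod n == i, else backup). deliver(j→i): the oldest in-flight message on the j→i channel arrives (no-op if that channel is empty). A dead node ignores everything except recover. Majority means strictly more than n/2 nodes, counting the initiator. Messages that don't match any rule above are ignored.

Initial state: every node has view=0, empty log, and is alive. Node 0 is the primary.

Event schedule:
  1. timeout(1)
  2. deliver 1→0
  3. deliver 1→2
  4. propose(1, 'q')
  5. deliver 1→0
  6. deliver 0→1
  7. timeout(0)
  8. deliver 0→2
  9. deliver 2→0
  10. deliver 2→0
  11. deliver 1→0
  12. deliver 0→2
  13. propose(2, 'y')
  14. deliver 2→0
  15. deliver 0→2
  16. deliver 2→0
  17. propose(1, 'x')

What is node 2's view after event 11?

e1 timeout(1): 1[prim,v=1,-]
e2 deliver 1→0: 0[back,v=1,-]
e3 deliver 1→2: 2[back,v=1,-]
e4 propose(1,'q'): ·
e5 deliver 1→0: 0[back,v=1,q]
e6 deliver 0→1: 1[prim,v=1,q]
e7 timeout(0): 0[back,v=2,q]
e8 deliver 0→2: 2[prim,v=2,-]
e9 deliver 2→0: ·
e10 deliver 2→0: ·
e11 deliver 1→0: ·

2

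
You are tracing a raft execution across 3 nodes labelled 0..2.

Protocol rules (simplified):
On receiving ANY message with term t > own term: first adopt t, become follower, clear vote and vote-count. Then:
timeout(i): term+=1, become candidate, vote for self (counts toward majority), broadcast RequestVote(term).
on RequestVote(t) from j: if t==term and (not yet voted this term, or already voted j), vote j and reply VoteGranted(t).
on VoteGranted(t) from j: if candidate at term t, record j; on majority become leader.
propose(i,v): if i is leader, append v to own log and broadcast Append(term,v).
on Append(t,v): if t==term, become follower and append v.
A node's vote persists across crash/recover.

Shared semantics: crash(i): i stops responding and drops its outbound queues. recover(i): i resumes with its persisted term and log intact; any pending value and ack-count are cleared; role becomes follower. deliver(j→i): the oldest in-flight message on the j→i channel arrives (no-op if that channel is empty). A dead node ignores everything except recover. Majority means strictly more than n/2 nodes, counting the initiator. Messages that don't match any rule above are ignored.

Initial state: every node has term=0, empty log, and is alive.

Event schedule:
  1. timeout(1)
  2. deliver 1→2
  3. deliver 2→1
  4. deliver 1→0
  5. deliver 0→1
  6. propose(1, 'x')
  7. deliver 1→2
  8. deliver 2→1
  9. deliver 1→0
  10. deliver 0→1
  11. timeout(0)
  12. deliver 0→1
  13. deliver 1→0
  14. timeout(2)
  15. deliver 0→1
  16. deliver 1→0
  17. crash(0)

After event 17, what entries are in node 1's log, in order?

1. timeout(1):  <1:cand t1 ->
2. deliver 1→2:  <2:foll t1 ->
3. deliver 2→1:  <1:lead t1 ->
4. deliver 1→0:  <0:foll t1 ->
5. deliver 0→1:  nop
6. propose(1,'x'):  <1:lead t1 x>
7. deliver 1→2:  <2:foll t1 x>
8. deliver 2→1:  nop
9. deliver 1→0:  <0:foll t1 x>
10. deliver 0→1:  nop
11. timeout(0):  <0:cand t2 x>
12. deliver 0→1:  <1:foll t2 x>
13. deliver 1→0:  <0:lead t2 x>
14. timeout(2):  <2:cand t2 x>
15. deliver 0→1:  nop
16. deliver 1→0:  nop
17. crash(0):  <0:✗lead t2 x>

x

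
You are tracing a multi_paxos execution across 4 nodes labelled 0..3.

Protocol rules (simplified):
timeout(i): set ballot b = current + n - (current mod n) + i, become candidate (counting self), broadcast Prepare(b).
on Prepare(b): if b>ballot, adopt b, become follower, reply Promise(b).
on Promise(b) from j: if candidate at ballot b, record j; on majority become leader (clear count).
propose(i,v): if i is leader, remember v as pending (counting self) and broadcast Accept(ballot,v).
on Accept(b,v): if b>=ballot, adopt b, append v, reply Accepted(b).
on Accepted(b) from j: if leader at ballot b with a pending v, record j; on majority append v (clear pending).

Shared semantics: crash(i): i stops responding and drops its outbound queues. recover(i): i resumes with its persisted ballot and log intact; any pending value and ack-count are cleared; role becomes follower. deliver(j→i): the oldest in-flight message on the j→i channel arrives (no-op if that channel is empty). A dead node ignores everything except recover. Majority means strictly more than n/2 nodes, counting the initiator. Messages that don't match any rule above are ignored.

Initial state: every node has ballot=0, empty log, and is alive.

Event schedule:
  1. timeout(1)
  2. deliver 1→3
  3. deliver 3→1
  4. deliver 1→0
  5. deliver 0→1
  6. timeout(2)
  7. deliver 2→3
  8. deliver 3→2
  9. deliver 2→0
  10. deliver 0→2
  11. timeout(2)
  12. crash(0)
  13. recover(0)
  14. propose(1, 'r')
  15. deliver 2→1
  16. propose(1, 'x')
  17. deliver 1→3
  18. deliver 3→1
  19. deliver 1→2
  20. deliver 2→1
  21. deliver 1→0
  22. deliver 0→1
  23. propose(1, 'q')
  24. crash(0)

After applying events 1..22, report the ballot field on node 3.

6

1. timeout(1):  <1:cand b5 ->
2. deliver 1→3:  <3:foll b5 ->
3. deliver 3→1:  nop
4. deliver 1→0:  <0:foll b5 ->
5. deliver 0→1:  <1:lead b5 ->
6. timeout(2):  <2:cand b6 ->
7. deliver 2→3:  <3:foll b6 ->
8. deliver 3→2:  nop
9. deliver 2→0:  <0:foll b6 ->
10. deliver 0→2:  <2:lead b6 ->
11. timeout(2):  <2:cand b10 ->
12. crash(0):  <0:✗foll b6 ->
13. recover(0):  <0:foll b6 ->
14. propose(1,'r'):  nop
15. deliver 2→1:  <1:foll b6 ->
16. propose(1,'x'):  nop
17. deliver 1→3:  nop
18. deliver 3→1:  nop
19. deliver 1→2:  nop
20. deliver 2→1:  <1:foll b10 ->
21. deliver 1→0:  nop
22. deliver 0→1:  nop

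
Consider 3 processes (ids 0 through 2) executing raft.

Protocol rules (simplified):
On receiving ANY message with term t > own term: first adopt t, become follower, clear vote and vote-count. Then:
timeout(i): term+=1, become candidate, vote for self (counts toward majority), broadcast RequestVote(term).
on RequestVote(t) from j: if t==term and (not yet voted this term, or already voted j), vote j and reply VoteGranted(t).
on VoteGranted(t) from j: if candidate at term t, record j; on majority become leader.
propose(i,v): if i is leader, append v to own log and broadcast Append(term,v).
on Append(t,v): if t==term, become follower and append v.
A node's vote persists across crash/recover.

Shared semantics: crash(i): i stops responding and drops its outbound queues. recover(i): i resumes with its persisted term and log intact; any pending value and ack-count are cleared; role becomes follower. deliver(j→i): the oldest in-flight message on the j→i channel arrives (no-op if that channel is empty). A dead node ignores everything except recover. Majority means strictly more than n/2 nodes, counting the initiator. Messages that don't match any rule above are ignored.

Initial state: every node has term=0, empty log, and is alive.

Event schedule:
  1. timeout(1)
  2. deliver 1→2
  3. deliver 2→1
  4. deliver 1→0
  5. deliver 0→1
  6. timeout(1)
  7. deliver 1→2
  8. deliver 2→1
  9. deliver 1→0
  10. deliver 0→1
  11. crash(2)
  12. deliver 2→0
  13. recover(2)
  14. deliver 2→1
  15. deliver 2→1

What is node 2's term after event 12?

step 1 timeout(1): 1={cand,t=1,log=-}
step 2 deliver 1→2: 2={foll,t=1,log=-}
step 3 deliver 2→1: 1={lead,t=1,log=-}
step 4 deliver 1→0: 0={foll,t=1,log=-}
step 5 deliver 0→1: —
step 6 timeout(1): 1={cand,t=2,log=-}
step 7 deliver 1→2: 2={foll,t=2,log=-}
step 8 deliver 2→1: 1={lead,t=2,log=-}
step 9 deliver 1→0: 0={foll,t=2,log=-}
step 10 deliver 0→1: —
step 11 crash(2): 2={✗foll,t=2,log=-}
step 12 deliver 2→0: —

2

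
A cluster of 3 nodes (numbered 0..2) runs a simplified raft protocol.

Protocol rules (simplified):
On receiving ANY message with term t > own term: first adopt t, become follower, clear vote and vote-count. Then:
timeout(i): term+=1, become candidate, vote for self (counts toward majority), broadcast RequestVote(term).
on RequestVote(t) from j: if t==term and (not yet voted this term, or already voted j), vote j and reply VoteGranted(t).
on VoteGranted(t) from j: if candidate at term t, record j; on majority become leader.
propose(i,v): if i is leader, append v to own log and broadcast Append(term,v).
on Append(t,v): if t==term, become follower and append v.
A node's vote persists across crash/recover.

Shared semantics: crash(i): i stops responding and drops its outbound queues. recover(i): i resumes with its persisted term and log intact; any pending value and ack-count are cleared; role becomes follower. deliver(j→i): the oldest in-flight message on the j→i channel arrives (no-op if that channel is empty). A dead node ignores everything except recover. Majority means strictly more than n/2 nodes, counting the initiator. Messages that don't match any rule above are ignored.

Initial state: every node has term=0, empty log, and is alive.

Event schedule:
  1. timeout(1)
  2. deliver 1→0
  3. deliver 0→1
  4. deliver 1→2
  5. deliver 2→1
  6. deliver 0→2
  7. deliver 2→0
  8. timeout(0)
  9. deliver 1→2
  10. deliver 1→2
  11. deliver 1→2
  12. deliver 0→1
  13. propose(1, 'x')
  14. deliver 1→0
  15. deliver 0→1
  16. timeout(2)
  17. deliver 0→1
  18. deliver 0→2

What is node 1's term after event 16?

after 1 — timeout(1): n1:cand/t1/[-]
after 2 — deliver 1→0: n0:foll/t1/[-]
after 3 — deliver 0→1: n1:lead/t1/[-]
after 4 — deliver 1→2: n2:foll/t1/[-]
after 5 — deliver 2→1: ·
after 6 — deliver 0→2: ·
after 7 — deliver 2→0: ·
after 8 — timeout(0): n0:cand/t2/[-]
after 9 — deliver 1→2: ·
after 10 — deliver 1→2: ·
after 11 — deliver 1→2: ·
after 12 — deliver 0→1: n1:foll/t2/[-]
after 13 — propose(1,'x'): ·
after 14 — deliver 1→0: n0:lead/t2/[-]
after 15 — deliver 0→1: ·
after 16 — timeout(2): n2:cand/t2/[-]

2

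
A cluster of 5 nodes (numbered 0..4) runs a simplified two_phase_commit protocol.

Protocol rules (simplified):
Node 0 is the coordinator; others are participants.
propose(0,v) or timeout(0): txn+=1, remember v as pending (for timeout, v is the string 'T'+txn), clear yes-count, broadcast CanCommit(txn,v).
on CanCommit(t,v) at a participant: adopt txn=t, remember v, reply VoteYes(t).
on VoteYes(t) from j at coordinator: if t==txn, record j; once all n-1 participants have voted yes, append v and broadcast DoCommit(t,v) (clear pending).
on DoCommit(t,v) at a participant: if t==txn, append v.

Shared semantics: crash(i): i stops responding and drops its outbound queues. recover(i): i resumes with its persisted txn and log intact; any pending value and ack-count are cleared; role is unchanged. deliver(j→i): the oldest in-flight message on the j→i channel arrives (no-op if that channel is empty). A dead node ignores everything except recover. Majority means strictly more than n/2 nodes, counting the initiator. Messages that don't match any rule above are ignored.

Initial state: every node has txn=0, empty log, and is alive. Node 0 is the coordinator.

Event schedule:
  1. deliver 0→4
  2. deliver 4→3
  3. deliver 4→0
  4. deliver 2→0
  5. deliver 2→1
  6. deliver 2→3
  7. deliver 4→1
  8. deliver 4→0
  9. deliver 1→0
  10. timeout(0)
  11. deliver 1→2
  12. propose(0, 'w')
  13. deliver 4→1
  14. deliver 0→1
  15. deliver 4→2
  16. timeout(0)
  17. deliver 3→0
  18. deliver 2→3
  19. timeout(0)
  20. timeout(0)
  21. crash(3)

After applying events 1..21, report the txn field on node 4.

0

[1] deliver 0→4 → ∅
[2] deliver 4→3 → ∅
[3] deliver 4→0 → ∅
[4] deliver 2→0 → ∅
[5] deliver 2→1 → ∅
[6] deliver 2→3 → ∅
[7] deliver 4→1 → ∅
[8] deliver 4→0 → ∅
[9] deliver 1→0 → ∅
[10] timeout(0) → N0(coor t1 [-])
[11] deliver 1→2 → ∅
[12] propose(0,'w') → N0(coor t2 [-])
[13] deliver 4→1 → ∅
[14] deliver 0→1 → N1(part t1 [-])
[15] deliver 4→2 → ∅
[16] timeout(0) → N0(coor t3 [-])
[17] deliver 3→0 → ∅
[18] deliver 2→3 → ∅
[19] timeout(0) → N0(coor t4 [-])
[20] timeout(0) → N0(coor t5 [-])
[21] crash(3) → N3(✗part t0 [-])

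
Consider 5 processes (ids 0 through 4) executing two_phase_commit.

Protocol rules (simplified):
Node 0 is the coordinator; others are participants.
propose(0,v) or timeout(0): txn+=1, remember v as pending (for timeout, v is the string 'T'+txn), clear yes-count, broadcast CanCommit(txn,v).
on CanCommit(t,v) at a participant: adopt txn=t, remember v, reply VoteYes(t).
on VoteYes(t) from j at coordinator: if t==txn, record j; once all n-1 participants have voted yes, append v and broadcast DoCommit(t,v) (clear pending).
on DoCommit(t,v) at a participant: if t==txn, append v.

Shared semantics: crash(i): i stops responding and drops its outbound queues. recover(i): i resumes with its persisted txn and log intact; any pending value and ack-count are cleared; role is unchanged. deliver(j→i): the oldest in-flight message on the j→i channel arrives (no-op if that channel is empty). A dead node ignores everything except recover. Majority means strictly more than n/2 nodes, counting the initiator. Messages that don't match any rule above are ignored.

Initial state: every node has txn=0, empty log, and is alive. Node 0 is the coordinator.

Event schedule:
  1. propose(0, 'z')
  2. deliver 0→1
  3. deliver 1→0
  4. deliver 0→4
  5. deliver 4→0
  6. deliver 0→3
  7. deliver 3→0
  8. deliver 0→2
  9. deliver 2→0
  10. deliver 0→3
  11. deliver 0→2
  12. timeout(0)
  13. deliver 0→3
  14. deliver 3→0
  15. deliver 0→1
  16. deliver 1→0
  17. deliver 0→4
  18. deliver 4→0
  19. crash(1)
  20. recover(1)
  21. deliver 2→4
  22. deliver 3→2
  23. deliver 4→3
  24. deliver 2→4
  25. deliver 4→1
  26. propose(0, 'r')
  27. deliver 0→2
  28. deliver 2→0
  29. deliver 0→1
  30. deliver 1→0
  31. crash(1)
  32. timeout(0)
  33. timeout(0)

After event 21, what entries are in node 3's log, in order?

z

after 1 — propose(0,'z'): n0:coor/t1/[-]
after 2 — deliver 0→1: n1:part/t1/[-]
after 3 — deliver 1→0: ·
after 4 — deliver 0→4: n4:part/t1/[-]
after 5 — deliver 4→0: ·
after 6 — deliver 0→3: n3:part/t1/[-]
after 7 — deliver 3→0: ·
after 8 — deliver 0→2: n2:part/t1/[-]
after 9 — deliver 2→0: n0:coor/t1/[z]
after 10 — deliver 0→3: n3:part/t1/[z]
after 11 — deliver 0→2: n2:part/t1/[z]
after 12 — timeout(0): n0:coor/t2/[z]
after 13 — deliver 0→3: n3:part/t2/[z]
after 14 — deliver 3→0: ·
after 15 — deliver 0→1: n1:part/t1/[z]
after 16 — deliver 1→0: ·
after 17 — deliver 0→4: n4:part/t1/[z]
after 18 — deliver 4→0: ·
after 19 — crash(1): n1:✗part/t1/[z]
after 20 — recover(1): n1:part/t1/[z]
after 21 — deliver 2→4: ·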